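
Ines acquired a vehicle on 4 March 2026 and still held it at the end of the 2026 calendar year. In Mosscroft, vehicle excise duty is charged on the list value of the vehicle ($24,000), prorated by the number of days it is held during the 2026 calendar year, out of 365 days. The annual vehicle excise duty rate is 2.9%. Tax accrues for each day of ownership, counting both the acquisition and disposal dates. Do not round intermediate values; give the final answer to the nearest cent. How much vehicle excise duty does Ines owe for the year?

$577.78

Days held (4 March – 31 December 2026): 303 out of 365
Tax = $24,000 × 2.9% × 303/365 = $577.7753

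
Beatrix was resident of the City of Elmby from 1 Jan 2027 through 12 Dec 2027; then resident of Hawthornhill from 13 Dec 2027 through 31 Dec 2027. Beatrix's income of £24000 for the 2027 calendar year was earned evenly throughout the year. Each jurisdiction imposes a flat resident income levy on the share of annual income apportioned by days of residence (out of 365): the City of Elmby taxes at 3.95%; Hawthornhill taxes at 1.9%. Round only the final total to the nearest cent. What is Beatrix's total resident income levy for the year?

£922.39

The City of Elmby, 1 Jan – 12 Dec 2027: 346 days → £24000 × 3.95% × 346/365 = £898.6521
Hawthornhill, 13 Dec – 31 Dec 2027: 19 days → £24000 × 1.9% × 19/365 = £23.7370
Total = £922.3890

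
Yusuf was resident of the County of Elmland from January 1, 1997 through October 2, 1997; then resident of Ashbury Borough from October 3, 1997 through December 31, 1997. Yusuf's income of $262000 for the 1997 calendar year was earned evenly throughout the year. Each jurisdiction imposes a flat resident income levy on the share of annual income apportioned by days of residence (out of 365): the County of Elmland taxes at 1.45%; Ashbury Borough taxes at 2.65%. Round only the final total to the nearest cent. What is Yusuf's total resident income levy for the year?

$4574.23

The County of Elmland, January 1 – October 2, 1997: 275 days → $262000 × 1.45% × 275/365 = $2862.2603
Ashbury Borough, October 3 – December 31, 1997: 90 days → $262000 × 2.65% × 90/365 = $1711.9726
Total = $4574.2329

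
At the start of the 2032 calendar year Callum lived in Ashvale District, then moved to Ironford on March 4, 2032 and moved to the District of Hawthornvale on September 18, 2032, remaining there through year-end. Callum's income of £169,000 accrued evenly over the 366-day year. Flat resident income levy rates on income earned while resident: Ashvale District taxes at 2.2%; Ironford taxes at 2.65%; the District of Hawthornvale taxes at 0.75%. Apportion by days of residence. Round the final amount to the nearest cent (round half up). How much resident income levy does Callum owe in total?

£3,426.41

Ashvale District, January 1 – March 3, 2032: 63 days → £169,000 × 2.2% × 63/366 = £639.9836
Ironford, March 4 – September 17, 2032: 198 days → £169,000 × 2.65% × 198/366 = £2,422.7951
The District of Hawthornvale, September 18 – December 31, 2032: 105 days → £169,000 × 0.75% × 105/366 = £363.6270
Total = £3,426.4057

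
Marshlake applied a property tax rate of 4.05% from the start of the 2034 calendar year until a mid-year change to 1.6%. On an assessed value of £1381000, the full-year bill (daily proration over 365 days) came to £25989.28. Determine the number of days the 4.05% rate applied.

42 days

Let d = days at the first rate; then 365 − d days at the second rate.
£1381000 × [4.05%·d + 1.6%·(365−d)] / 365 = £25989.28
Solving gives d = 42, so the new rate took effect on February 12, 2034.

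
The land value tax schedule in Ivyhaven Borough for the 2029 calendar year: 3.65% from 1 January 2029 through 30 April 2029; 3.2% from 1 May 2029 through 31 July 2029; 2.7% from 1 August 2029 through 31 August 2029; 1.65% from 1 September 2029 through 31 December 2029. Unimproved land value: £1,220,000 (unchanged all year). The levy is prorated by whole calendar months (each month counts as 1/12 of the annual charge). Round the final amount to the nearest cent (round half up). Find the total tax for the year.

£34,058.33

1 January – 30 April 2029: 4 months at 3.65% → £1,220,000 × 3.65% × 4/12 = £14,843.3333
1 May – 31 July 2029: 3 months at 3.2% → £1,220,000 × 3.2% × 3/12 = £9,760.0000
1 August – 31 August 2029: 1 month at 2.7% → £1,220,000 × 2.7% × 1/12 = £2,745.0000
1 September – 31 December 2029: 4 months at 1.65% → £1,220,000 × 1.65% × 4/12 = £6,710.0000
Total = £34,058.3333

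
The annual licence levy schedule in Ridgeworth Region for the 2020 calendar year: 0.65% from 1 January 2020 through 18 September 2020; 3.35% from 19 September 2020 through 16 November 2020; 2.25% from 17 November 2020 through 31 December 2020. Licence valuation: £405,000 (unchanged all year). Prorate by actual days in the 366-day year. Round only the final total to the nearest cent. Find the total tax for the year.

1 January – 18 September 2020: 262 days at 0.65% → £405,000 × 0.65% × 262/366 = £1,884.4672
19 September – 16 November 2020: 59 days at 3.35% → £405,000 × 3.35% × 59/366 = £2,187.1107
17 November – 31 December 2020: 45 days at 2.25% → £405,000 × 2.25% × 45/366 = £1,120.3893
Total = £5,191.9672

£5,191.97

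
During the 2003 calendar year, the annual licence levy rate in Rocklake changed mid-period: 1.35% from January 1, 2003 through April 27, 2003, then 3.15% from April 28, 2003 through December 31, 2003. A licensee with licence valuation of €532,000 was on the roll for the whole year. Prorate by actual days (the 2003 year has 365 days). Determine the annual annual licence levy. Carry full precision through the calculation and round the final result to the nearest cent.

€13,688.43

January 1 – April 27, 2003: 117 days at 1.35% → €532,000 × 1.35% × 117/365 = €2,302.1753
April 28 – December 31, 2003: 248 days at 3.15% → €532,000 × 3.15% × 248/365 = €11,386.2575
Total = €13,688.4329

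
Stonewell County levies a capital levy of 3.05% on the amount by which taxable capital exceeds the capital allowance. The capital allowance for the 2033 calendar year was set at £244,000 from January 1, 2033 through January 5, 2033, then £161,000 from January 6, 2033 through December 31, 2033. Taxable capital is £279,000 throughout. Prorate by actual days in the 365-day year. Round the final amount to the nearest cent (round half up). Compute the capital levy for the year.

January 1 – January 5, 2033: 5 days, exemption £244,000 → (£279,000 − £244,000) × 3.05% × 5/365 = £14.6233
January 6 – December 31, 2033: 360 days, exemption £161,000 → (£279,000 − £161,000) × 3.05% × 360/365 = £3,549.6986
Total = £3,564.3219

£3,564.32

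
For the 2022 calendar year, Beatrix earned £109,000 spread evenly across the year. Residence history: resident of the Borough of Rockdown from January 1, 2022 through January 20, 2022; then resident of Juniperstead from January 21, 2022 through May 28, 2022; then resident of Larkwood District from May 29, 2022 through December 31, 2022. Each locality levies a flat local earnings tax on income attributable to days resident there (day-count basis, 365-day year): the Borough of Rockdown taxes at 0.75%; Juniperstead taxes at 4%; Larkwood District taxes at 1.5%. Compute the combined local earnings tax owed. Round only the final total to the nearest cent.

The Borough of Rockdown, January 1 – January 20, 2022: 20 days → £109,000 × 0.75% × 20/365 = £44.7945
Juniperstead, January 21 – May 28, 2022: 128 days → £109,000 × 4% × 128/365 = £1,528.9863
Larkwood District, May 29 – December 31, 2022: 217 days → £109,000 × 1.5% × 217/365 = £972.0411
Total = £2,545.8219

£2,545.82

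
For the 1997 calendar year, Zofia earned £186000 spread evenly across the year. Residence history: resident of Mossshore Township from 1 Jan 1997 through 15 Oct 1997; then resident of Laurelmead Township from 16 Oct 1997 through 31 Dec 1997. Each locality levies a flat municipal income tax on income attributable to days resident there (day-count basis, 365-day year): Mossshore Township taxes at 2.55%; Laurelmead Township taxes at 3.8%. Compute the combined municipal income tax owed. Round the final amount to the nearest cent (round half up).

£5233.48

Mossshore Township, 1 Jan – 15 Oct 1997: 288 days → £186000 × 2.55% × 288/365 = £3742.4219
Laurelmead Township, 16 Oct – 31 Dec 1997: 77 days → £186000 × 3.8% × 77/365 = £1491.0575
Total = £5233.4795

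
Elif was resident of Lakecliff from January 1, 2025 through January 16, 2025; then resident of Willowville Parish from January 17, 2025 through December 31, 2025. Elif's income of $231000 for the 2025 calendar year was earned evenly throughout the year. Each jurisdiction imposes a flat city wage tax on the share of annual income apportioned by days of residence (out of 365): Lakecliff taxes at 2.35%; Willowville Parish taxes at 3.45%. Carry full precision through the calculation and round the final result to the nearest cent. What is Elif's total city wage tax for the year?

Lakecliff, January 1 – January 16, 2025: 16 days → $231000 × 2.35% × 16/365 = $237.9616
Willowville Parish, January 17 – December 31, 2025: 349 days → $231000 × 3.45% × 349/365 = $7620.1521
Total = $7858.1137

$7858.11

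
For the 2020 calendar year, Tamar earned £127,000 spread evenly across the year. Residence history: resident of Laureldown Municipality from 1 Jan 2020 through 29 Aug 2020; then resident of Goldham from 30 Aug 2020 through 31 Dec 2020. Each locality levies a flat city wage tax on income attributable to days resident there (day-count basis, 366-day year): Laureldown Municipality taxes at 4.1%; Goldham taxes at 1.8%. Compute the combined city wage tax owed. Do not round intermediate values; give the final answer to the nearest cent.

£4,217.37

Laureldown Municipality, 1 Jan – 29 Aug 2020: 242 days → £127,000 × 4.1% × 242/366 = £3,442.8798
Goldham, 30 Aug – 31 Dec 2020: 124 days → £127,000 × 1.8% × 124/366 = £774.4918
Total = £4,217.3716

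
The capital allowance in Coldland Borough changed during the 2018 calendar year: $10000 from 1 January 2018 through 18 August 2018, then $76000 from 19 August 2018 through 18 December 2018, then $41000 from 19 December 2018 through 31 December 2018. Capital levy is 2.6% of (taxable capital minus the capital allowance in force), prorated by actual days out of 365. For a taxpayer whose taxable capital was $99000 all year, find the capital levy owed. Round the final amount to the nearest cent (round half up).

$1711.73

1 January – 18 August 2018: 230 days, exemption $10000 → ($99000 − $10000) × 2.6% × 230/365 = $1458.1370
19 August – 18 December 2018: 122 days, exemption $76000 → ($99000 − $76000) × 2.6% × 122/365 = $199.8795
19 December – 31 December 2018: 13 days, exemption $41000 → ($99000 − $41000) × 2.6% × 13/365 = $53.7096
Total = $1711.7260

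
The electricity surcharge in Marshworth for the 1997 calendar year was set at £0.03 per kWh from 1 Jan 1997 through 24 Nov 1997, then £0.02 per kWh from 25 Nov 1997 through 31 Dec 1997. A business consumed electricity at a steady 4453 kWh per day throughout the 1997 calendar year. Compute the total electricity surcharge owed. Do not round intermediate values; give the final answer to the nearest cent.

£47,112.74

1 Jan – 24 Nov 1997: 328 days × 4453 kWh/day = 1,460,584 kWh at £0.03/kWh → £43,817.52
25 Nov – 31 Dec 1997: 37 days × 4453 kWh/day = 164,761 kWh at £0.02/kWh → £3,295.22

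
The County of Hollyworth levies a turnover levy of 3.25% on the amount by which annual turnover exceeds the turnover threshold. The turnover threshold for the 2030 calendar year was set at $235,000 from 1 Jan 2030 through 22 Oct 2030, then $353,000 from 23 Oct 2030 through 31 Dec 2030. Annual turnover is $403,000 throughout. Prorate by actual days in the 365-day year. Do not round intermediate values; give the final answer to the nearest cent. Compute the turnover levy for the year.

$4,724.52

1 Jan – 22 Oct 2030: 295 days, exemption $235,000 → ($403,000 − $235,000) × 3.25% × 295/365 = $4,412.8767
23 Oct – 31 Dec 2030: 70 days, exemption $353,000 → ($403,000 − $353,000) × 3.25% × 70/365 = $311.6438
Total = $4,724.5205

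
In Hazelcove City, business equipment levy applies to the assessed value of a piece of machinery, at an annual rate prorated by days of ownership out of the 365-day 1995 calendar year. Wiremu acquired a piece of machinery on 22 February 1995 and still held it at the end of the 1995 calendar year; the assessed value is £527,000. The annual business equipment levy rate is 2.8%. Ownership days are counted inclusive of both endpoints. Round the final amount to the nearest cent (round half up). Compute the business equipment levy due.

£12,653.78

Days held (22 February – 31 December 1995): 313 out of 365
Tax = £527,000 × 2.8% × 313/365 = £12,653.7753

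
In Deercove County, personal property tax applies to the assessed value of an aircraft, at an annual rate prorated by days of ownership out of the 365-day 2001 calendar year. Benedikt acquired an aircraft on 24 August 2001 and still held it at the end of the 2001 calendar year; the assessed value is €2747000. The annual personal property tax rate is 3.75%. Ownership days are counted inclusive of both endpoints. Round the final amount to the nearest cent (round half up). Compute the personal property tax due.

Days held (24 August – 31 December 2001): 130 out of 365
Tax = €2747000 × 3.75% × 130/365 = €36689.3836

€36689.38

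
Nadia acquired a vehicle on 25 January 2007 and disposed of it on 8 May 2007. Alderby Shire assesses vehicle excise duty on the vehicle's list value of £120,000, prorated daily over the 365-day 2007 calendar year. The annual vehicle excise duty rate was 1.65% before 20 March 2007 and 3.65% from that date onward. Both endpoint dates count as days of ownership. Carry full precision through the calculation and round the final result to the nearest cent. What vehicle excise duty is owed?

25 January – 19 March 2007: 54 days at 1.65% → £120,000 × 1.65% × 54/365 = £292.9315
20 March – 8 May 2007: 50 days at 3.65% → £120,000 × 3.65% × 50/365 = £600.0000
Total = £892.9315

£892.93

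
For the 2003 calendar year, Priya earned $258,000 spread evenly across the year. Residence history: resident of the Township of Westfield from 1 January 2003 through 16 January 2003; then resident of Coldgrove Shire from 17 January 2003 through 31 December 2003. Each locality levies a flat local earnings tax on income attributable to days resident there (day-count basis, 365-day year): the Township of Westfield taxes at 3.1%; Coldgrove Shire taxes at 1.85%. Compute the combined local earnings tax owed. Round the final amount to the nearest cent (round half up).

The Township of Westfield, 1 January – 16 January 2003: 16 days → $258,000 × 3.1% × 16/365 = $350.5973
Coldgrove Shire, 17 January – 31 December 2003: 349 days → $258,000 × 1.85% × 349/365 = $4,563.7726
Total = $4,914.3699

$4,914.37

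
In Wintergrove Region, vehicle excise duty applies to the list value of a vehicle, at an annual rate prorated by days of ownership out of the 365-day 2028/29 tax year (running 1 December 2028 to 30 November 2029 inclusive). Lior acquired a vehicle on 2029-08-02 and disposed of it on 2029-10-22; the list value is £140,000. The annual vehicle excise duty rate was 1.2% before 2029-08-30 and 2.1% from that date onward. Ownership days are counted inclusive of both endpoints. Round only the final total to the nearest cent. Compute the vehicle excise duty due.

2029-08-02 to 2029-08-29: 28 days at 1.2% → £140,000 × 1.2% × 28/365 = £128.8767
2029-08-30 to 2029-10-22: 54 days at 2.1% → £140,000 × 2.1% × 54/365 = £434.9589
Total = £563.8356

£563.84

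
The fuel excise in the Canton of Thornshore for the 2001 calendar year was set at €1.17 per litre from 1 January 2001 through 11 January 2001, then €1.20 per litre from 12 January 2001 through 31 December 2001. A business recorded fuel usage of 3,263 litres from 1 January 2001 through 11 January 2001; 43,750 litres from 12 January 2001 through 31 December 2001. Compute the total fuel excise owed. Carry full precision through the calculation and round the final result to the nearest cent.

€56,317.71

1 January – 11 January 2001: 3,263 litres at €1.17/litre → €3,817.71
12 January – 31 December 2001: 43,750 litres at €1.20/litre → €52,500.00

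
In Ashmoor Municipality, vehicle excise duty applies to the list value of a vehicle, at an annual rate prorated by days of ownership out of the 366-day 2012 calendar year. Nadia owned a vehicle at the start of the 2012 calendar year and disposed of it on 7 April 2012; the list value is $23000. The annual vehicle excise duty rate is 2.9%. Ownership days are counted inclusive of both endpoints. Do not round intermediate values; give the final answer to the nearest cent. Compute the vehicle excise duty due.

Days held (1 January – 7 April 2012): 98 out of 366
Tax = $23000 × 2.9% × 98/366 = $178.5956

$178.60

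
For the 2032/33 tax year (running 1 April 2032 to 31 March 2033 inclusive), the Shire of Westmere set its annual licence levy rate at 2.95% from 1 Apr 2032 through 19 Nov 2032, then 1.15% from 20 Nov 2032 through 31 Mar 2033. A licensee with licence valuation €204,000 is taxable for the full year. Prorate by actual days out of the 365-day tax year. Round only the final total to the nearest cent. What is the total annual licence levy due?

1 Apr – 19 Nov 2032: 233 days at 2.95% → €204,000 × 2.95% × 233/365 = €3,841.6274
20 Nov 2032 – 31 Mar 2033: 132 days at 1.15% → €204,000 × 1.15% × 132/365 = €848.4164
Total = €4,690.0438

€4,690.04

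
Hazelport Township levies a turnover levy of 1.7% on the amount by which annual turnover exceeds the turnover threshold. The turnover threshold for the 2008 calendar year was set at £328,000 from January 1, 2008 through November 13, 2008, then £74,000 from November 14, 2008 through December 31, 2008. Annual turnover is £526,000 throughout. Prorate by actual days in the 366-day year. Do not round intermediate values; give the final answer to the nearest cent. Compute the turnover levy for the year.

£3,932.30

January 1 – November 13, 2008: 318 days, exemption £328,000 → (£526,000 − £328,000) × 1.7% × 318/366 = £2,924.5574
November 14 – December 31, 2008: 48 days, exemption £74,000 → (£526,000 − £74,000) × 1.7% × 48/366 = £1,007.7377
Total = £3,932.2951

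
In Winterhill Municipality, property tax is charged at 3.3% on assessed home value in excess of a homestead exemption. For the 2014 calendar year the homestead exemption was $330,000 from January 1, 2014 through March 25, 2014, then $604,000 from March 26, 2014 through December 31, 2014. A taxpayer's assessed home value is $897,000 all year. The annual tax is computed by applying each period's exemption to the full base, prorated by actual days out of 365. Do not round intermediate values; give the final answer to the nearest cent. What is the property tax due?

$11,749.90

January 1 – March 25, 2014: 84 days, exemption $330,000 → ($897,000 − $330,000) × 3.3% × 84/365 = $4,306.0932
March 26 – December 31, 2014: 281 days, exemption $604,000 → ($897,000 − $604,000) × 3.3% × 281/365 = $7,443.8055
Total = $11,749.8986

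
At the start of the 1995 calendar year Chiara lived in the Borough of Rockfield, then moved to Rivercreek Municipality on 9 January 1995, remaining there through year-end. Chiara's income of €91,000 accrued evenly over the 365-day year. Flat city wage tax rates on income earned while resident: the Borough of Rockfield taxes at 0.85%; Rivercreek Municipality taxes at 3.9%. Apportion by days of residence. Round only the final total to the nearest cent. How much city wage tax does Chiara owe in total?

€3,488.17

The Borough of Rockfield, 1 January – 8 January 1995: 8 days → €91,000 × 0.85% × 8/365 = €16.9534
Rivercreek Municipality, 9 January – 31 December 1995: 357 days → €91,000 × 3.9% × 357/365 = €3,471.2137
Total = €3,488.1671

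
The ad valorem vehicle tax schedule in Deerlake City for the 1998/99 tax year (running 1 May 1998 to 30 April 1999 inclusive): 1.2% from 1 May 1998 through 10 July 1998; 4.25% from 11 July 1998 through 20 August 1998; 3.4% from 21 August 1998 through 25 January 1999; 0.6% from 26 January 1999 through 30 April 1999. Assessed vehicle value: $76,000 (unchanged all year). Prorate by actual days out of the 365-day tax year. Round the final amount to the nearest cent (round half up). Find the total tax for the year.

$1,777.46

1 May – 10 July 1998: 71 days at 1.2% → $76,000 × 1.2% × 71/365 = $177.4027
11 July – 20 August 1998: 41 days at 4.25% → $76,000 × 4.25% × 41/365 = $362.8219
21 August 1998 – 25 January 1999: 158 days at 3.4% → $76,000 × 3.4% × 158/365 = $1,118.5534
26 January – 30 April 1999: 95 days at 0.6% → $76,000 × 0.6% × 95/365 = $118.6849
Total = $1,777.4630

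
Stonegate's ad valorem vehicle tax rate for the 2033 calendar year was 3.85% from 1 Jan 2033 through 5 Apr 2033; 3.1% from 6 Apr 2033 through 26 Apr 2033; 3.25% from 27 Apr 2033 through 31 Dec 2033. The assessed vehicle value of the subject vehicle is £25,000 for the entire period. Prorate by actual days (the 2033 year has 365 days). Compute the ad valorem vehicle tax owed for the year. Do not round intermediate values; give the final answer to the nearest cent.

£849.38

1 Jan – 5 Apr 2033: 95 days at 3.85% → £25,000 × 3.85% × 95/365 = £250.5137
6 Apr – 26 Apr 2033: 21 days at 3.1% → £25,000 × 3.1% × 21/365 = £44.5890
27 Apr – 31 Dec 2033: 249 days at 3.25% → £25,000 × 3.25% × 249/365 = £554.2808
Total = £849.3836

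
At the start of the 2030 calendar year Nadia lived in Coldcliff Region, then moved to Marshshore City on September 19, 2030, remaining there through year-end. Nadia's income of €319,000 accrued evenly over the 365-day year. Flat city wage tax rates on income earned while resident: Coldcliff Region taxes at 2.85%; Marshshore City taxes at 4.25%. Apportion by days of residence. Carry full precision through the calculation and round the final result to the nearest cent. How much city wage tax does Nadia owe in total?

€10,364.00

Coldcliff Region, January 1 – September 18, 2030: 261 days → €319,000 × 2.85% × 261/365 = €6,501.0452
Marshshore City, September 19 – December 31, 2030: 104 days → €319,000 × 4.25% × 104/365 = €3,862.9589
Total = €10,364.0041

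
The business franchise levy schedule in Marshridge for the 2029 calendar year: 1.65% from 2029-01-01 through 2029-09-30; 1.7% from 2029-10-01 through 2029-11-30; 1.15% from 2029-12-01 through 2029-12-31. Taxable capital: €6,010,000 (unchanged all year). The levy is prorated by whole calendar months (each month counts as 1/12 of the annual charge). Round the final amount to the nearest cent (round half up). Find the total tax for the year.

€97,161.67

2029-01-01 to 2029-09-30: 9 months at 1.65% → €6,010,000 × 1.65% × 9/12 = €74,373.7500
2029-10-01 to 2029-11-30: 2 months at 1.7% → €6,010,000 × 1.7% × 2/12 = €17,028.3333
2029-12-01 to 2029-12-31: 1 month at 1.15% → €6,010,000 × 1.15% × 1/12 = €5,759.5833
Total = €97,161.6667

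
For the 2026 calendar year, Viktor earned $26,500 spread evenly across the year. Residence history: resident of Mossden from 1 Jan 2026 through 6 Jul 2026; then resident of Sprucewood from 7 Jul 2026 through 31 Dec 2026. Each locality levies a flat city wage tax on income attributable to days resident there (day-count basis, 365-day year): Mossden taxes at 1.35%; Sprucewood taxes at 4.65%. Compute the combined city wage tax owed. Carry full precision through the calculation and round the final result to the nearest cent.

$784.22

Mossden, 1 Jan – 6 Jul 2026: 187 days → $26,500 × 1.35% × 187/365 = $183.2856
Sprucewood, 7 Jul – 31 Dec 2026: 178 days → $26,500 × 4.65% × 178/365 = $600.9329
Total = $784.2185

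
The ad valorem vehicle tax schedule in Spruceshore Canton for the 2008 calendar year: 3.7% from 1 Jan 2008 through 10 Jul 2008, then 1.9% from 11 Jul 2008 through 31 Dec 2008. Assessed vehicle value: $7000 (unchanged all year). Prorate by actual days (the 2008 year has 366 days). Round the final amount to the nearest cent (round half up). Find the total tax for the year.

1 Jan – 10 Jul 2008: 192 days at 3.7% → $7000 × 3.7% × 192/366 = $135.8689
11 Jul – 31 Dec 2008: 174 days at 1.9% → $7000 × 1.9% × 174/366 = $63.2295
Total = $199.0984

$199.10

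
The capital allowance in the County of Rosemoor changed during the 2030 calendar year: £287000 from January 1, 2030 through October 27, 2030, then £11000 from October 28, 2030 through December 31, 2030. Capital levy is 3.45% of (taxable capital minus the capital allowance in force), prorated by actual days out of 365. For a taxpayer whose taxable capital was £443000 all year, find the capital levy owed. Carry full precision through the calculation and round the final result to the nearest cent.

£7077.70

January 1 – October 27, 2030: 300 days, exemption £287000 → (£443000 − £287000) × 3.45% × 300/365 = £4423.5616
October 28 – December 31, 2030: 65 days, exemption £11000 → (£443000 − £11000) × 3.45% × 65/365 = £2654.1370
Total = £7077.6986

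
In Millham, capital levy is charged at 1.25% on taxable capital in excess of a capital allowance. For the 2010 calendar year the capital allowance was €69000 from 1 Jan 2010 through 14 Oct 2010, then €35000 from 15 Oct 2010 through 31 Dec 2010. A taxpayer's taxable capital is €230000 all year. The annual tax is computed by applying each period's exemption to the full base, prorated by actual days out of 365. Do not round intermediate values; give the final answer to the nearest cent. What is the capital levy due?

€2103.32

1 Jan – 14 Oct 2010: 287 days, exemption €69000 → (€230000 − €69000) × 1.25% × 287/365 = €1582.4315
15 Oct – 31 Dec 2010: 78 days, exemption €35000 → (€230000 − €35000) × 1.25% × 78/365 = €520.8904
Total = €2103.3219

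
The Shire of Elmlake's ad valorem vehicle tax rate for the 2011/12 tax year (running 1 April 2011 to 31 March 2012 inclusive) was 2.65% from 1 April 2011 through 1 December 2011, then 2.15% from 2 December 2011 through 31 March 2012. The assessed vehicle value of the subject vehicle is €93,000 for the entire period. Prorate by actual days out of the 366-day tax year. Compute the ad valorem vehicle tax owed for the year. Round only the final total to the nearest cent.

1 April – 1 December 2011: 245 days at 2.65% → €93,000 × 2.65% × 245/366 = €1,649.7336
2 December 2011 – 31 March 2012: 121 days at 2.15% → €93,000 × 2.15% × 121/366 = €661.0369
Total = €2,310.7705

€2,310.77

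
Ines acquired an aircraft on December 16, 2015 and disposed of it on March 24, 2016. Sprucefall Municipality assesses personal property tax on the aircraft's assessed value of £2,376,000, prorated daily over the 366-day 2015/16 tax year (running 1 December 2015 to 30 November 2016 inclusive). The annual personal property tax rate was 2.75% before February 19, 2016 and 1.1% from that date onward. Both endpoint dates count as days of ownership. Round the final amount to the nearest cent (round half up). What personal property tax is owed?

December 16, 2015 – February 18, 2016: 65 days at 2.75% → £2,376,000 × 2.75% × 65/366 = £11,604.0984
February 19 – March 24, 2016: 35 days at 1.1% → £2,376,000 × 1.1% × 35/366 = £2,499.3443
Total = £14,103.4426

£14,103.44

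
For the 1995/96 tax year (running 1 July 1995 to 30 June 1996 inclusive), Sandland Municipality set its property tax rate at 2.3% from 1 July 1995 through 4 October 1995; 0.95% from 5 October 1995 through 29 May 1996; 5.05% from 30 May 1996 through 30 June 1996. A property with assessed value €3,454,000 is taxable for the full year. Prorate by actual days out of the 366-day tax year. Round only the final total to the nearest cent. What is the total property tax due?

1 July – 4 October 1995: 96 days at 2.3% → €3,454,000 × 2.3% × 96/366 = €20,837.2459
5 October 1995 – 29 May 1996: 238 days at 0.95% → €3,454,000 × 0.95% × 238/366 = €21,337.4153
30 May – 30 June 1996: 32 days at 5.05% → €3,454,000 × 5.05% × 32/366 = €15,250.4481
Total = €57,425.1093

€57,425.11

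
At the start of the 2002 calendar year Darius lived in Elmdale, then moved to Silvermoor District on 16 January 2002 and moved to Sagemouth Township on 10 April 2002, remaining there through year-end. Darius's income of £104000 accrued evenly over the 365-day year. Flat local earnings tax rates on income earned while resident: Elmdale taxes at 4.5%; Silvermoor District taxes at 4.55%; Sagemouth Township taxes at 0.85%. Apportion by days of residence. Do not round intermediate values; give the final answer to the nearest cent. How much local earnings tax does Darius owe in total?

Elmdale, 1 January – 15 January 2002: 15 days → £104000 × 4.5% × 15/365 = £192.3288
Silvermoor District, 16 January – 9 April 2002: 84 days → £104000 × 4.55% × 84/365 = £1089.0082
Sagemouth Township, 10 April – 31 December 2002: 266 days → £104000 × 0.85% × 266/365 = £644.2301
Total = £1925.5671

£1925.57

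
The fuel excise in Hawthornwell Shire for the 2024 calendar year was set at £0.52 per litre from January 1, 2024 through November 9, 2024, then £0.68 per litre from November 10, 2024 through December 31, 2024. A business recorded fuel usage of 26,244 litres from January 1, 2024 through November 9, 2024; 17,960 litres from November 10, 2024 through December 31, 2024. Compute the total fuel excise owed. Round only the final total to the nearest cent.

January 1 – November 9, 2024: 26,244 litres at £0.52/litre → £13646.88
November 10 – December 31, 2024: 17,960 litres at £0.68/litre → £12212.80

£25859.68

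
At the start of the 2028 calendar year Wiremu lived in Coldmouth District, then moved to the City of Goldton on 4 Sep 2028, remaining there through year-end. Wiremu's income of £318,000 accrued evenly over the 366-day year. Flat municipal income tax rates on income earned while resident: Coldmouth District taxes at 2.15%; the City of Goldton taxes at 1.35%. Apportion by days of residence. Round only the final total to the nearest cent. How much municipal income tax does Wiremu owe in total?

£6,009.85

Coldmouth District, 1 Jan – 3 Sep 2028: 247 days → £318,000 × 2.15% × 247/366 = £4,614.0410
The City of Goldton, 4 Sep – 31 Dec 2028: 119 days → £318,000 × 1.35% × 119/366 = £1,395.8115
Total = £6,009.8525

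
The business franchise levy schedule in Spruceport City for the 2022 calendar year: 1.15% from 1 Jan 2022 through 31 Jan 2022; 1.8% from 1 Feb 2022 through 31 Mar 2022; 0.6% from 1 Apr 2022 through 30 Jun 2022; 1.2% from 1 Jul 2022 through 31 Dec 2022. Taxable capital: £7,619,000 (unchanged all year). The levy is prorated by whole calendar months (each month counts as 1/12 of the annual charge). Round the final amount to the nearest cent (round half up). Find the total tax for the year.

£87,301.04

1 Jan – 31 Jan 2022: 1 month at 1.15% → £7,619,000 × 1.15% × 1/12 = £7,301.5417
1 Feb – 31 Mar 2022: 2 months at 1.8% → £7,619,000 × 1.8% × 2/12 = £22,857.0000
1 Apr – 30 Jun 2022: 3 months at 0.6% → £7,619,000 × 0.6% × 3/12 = £11,428.5000
1 Jul – 31 Dec 2022: 6 months at 1.2% → £7,619,000 × 1.2% × 6/12 = £45,714.0000
Total = £87,301.0417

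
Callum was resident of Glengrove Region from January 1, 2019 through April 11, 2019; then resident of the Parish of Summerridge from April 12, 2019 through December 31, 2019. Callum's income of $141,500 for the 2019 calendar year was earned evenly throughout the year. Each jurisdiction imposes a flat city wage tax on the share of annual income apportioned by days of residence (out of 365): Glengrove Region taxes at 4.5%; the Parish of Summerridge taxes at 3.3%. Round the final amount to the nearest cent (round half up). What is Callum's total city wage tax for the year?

$5,139.36

Glengrove Region, January 1 – April 11, 2019: 101 days → $141,500 × 4.5% × 101/365 = $1,761.9658
The Parish of Summerridge, April 12 – December 31, 2019: 264 days → $141,500 × 3.3% × 264/365 = $3,377.3918
Total = $5,139.3575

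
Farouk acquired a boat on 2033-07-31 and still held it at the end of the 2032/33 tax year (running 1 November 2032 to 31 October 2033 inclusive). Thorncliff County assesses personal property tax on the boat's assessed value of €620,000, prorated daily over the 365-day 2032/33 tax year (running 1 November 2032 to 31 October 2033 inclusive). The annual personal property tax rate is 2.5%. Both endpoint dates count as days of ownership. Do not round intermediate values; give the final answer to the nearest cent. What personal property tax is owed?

Days held (2033-07-31 to 2033-10-31): 93 out of 365
Tax = €620,000 × 2.5% × 93/365 = €3,949.3151

€3,949.32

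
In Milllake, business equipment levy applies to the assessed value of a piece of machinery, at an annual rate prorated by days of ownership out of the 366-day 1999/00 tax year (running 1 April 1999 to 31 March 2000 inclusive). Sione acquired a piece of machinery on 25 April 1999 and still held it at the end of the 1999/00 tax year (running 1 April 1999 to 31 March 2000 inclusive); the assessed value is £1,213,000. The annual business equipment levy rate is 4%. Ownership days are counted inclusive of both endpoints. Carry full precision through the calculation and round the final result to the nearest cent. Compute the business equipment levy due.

Days held (25 April 1999 – 31 March 2000): 342 out of 366
Tax = £1,213,000 × 4% × 342/366 = £45,338.3607

£45,338.36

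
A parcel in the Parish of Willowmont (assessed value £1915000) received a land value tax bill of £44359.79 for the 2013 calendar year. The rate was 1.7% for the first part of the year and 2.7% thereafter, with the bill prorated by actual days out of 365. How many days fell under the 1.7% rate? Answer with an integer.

140 days

Let d = days at the first rate; then 365 − d days at the second rate.
£1915000 × [1.7%·d + 2.7%·(365−d)] / 365 = £44359.79
Solving gives d = 140, so the new rate took effect on 21 May 2013.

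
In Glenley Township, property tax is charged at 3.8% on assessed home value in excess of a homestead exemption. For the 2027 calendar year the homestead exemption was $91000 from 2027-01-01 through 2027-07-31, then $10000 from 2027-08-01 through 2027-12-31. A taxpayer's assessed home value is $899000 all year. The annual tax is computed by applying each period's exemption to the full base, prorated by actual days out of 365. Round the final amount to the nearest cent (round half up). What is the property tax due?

2027-01-01 to 2027-07-31: 212 days, exemption $91000 → ($899000 − $91000) × 3.8% × 212/365 = $17833.5562
2027-08-01 to 2027-12-31: 153 days, exemption $10000 → ($899000 − $10000) × 3.8% × 153/365 = $14160.6740
Total = $31994.2301

$31994.23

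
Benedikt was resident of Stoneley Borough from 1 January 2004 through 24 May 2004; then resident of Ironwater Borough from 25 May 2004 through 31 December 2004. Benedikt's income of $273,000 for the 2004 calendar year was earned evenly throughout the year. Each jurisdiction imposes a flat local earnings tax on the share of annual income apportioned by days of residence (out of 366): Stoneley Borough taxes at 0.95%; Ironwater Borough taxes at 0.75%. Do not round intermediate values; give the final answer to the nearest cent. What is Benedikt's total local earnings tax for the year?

$2,263.81

Stoneley Borough, 1 January – 24 May 2004: 145 days → $273,000 × 0.95% × 145/366 = $1,027.4795
Ironwater Borough, 25 May – 31 December 2004: 221 days → $273,000 × 0.75% × 221/366 = $1,236.3320
Total = $2,263.8115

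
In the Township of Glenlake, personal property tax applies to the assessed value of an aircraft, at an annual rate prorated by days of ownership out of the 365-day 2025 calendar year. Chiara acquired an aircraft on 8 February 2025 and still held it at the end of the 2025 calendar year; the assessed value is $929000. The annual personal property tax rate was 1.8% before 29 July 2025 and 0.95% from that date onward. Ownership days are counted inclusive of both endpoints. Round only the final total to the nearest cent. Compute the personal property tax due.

$11606.14

8 February – 28 July 2025: 171 days at 1.8% → $929000 × 1.8% × 171/365 = $7834.1425
29 July – 31 December 2025: 156 days at 0.95% → $929000 × 0.95% × 156/365 = $3771.9945
Total = $11606.1370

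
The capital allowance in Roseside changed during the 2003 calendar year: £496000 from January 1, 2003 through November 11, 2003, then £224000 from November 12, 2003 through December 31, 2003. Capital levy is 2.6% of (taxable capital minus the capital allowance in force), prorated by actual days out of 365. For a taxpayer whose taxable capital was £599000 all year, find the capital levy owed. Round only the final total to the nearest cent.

£3646.77

January 1 – November 11, 2003: 315 days, exemption £496000 → (£599000 − £496000) × 2.6% × 315/365 = £2311.1507
November 12 – December 31, 2003: 50 days, exemption £224000 → (£599000 − £224000) × 2.6% × 50/365 = £1335.6164
Total = £3646.7671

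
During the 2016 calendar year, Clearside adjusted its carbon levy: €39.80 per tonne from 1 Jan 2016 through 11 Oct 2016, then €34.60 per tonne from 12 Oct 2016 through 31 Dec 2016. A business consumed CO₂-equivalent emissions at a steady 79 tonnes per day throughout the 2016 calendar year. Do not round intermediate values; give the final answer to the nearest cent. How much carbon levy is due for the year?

1 Jan – 11 Oct 2016: 285 days × 79 tonnes/day = 22,515 tonnes at €39.80/tonne → €896097.00
12 Oct – 31 Dec 2016: 81 days × 79 tonnes/day = 6,399 tonnes at €34.60/tonne → €221405.40

€1117502.40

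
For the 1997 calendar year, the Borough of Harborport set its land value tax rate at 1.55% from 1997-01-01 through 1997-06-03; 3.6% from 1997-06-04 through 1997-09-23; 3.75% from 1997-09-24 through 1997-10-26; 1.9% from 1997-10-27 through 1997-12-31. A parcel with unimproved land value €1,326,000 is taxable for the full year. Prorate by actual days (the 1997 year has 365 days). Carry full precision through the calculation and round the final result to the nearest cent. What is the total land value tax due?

1997-01-01 to 1997-06-03: 154 days at 1.55% → €1,326,000 × 1.55% × 154/365 = €8,671.6767
1997-06-04 to 1997-09-23: 112 days at 3.6% → €1,326,000 × 3.6% × 112/365 = €14,647.7589
1997-09-24 to 1997-10-26: 33 days at 3.75% → €1,326,000 × 3.75% × 33/365 = €4,495.6849
1997-10-27 to 1997-12-31: 66 days at 1.9% → €1,326,000 × 1.9% × 66/365 = €4,555.6274
Total = €32,370.7479

€32,370.75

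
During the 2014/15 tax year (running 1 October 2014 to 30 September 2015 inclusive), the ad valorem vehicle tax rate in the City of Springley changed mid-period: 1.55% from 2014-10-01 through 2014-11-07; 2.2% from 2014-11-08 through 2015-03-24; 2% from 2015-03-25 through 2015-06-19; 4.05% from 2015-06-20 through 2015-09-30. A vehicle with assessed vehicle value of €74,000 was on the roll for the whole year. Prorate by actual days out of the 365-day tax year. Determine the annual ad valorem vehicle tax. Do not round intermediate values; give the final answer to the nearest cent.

2014-10-01 to 2014-11-07: 38 days at 1.55% → €74,000 × 1.55% × 38/365 = €119.4137
2014-11-08 to 2015-03-24: 137 days at 2.2% → €74,000 × 2.2% × 137/365 = €611.0575
2015-03-25 to 2015-06-19: 87 days at 2% → €74,000 × 2% × 87/365 = €352.7671
2015-06-20 to 2015-09-30: 103 days at 4.05% → €74,000 × 4.05% × 103/365 = €845.7288
Total = €1,928.9671

€1,928.97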